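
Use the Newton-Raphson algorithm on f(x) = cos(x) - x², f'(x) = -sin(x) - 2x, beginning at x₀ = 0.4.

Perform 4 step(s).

f(x) = cos(x) - x²
f'(x) = -sin(x) - 2x
x₀ = 0.4

Newton-Raphson formula: x_{n+1} = x_n - f(x_n)/f'(x_n)

Iteration 1:
  f(0.400000) = 0.761061
  f'(0.400000) = -1.189418
  x_1 = 0.400000 - 0.761061/(-1.189418) = 1.039860
Iteration 2:
  f(1.039860) = -0.574967
  f'(1.039860) = -2.942053
  x_2 = 1.039860 - (-0.574967)/(-2.942053) = 0.844429
Iteration 3:
  f(0.844429) = -0.048902
  f'(0.844429) = -2.436450
  x_3 = 0.844429 - (-0.048902)/(-2.436450) = 0.824358
Iteration 4:
  f(0.824358) = -0.000538
  f'(0.824358) = -2.382828
  x_4 = 0.824358 - (-0.000538)/(-2.382828) = 0.824132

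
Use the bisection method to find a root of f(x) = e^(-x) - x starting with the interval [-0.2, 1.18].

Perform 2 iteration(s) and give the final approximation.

f(x) = e^(-x) - x
Initial interval: [-0.2, 1.18]

Iteration 1:
  c_1 = (-0.200000 + 1.180000)/2 = 0.490000
  f(c_1) = f(0.490000) = 0.122626
  f(a) × f(c) ≥ 0, new interval: [0.490000, 1.180000]
Iteration 2:
  c_2 = (0.490000 + 1.180000)/2 = 0.835000
  f(c_2) = f(0.835000) = -0.401126
  f(a) × f(c) < 0, new interval: [0.490000, 0.835000]

After 2 iteration(s), the approximation is c_2 = 0.835000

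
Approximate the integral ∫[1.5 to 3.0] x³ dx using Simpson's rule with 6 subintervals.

f(x) = x³
a = 1.5, b = 3.0, n = 6
h = (b - a)/n = 0.250000

Simpson's rule: (h/3)[f(x₀) + 4f(x₁) + 2f(x₂) + ... + f(xₙ)]

x_0 = 1.5000, f(x_0) = 3.375000, coefficient = 1
x_1 = 1.7500, f(x_1) = 5.359375, coefficient = 4
x_2 = 2.0000, f(x_2) = 8.000000, coefficient = 2
x_3 = 2.2500, f(x_3) = 11.390625, coefficient = 4
x_4 = 2.5000, f(x_4) = 15.625000, coefficient = 2
x_5 = 2.7500, f(x_5) = 20.796875, coefficient = 4
x_6 = 3.0000, f(x_6) = 27.000000, coefficient = 1

I ≈ (0.250000/3) × 227.812500 = 18.984375
Exact value: 18.984375
Error: 0.000000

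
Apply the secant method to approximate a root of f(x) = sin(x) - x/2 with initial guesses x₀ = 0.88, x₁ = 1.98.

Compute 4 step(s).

f(x) = sin(x) - x/2
x₀ = 0.88, x₁ = 1.98

Secant formula: x_{n+1} = x_n - f(x_n)(x_n - x_{n-1})/(f(x_n) - f(x_{n-1}))

Iteration 1:
  f(0.880000) = 0.330739
  f(1.980000) = -0.072562
  x_2 = 1.980000 - (-0.072562)×(1.980000 - 0.880000)/(-0.072562 - 0.330739)
       = 1.782088
Iteration 2:
  f(1.980000) = -0.072562
  f(1.782088) = 0.086717
  x_3 = 1.782088 - 0.086717×(1.782088 - 1.980000)/(0.086717 - (-0.072562))
       = 1.889838
Iteration 3:
  f(1.782088) = 0.086717
  f(1.889838) = 0.004617
  x_4 = 1.889838 - 0.004617×(1.889838 - 1.782088)/(0.004617 - 0.086717)
       = 1.895898
Iteration 4:
  f(1.889838) = 0.004617
  f(1.895898) = -0.000331
  x_5 = 1.895898 - (-0.000331)×(1.895898 - 1.889838)/(-0.000331 - 0.004617)
       = 1.895493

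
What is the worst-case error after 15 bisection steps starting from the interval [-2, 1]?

Bisection error bound: |error| ≤ (b-a)/2^n
|error| ≤ (1 - (-2))/2^15 = 3/2^15
|error| ≤ 0.0000915527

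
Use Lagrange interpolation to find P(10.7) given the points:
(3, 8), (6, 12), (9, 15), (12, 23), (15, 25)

Lagrange interpolation formula:
P(x) = Σ yᵢ × Lᵢ(x)
where Lᵢ(x) = Π_{j≠i} (x - xⱼ)/(xᵢ - xⱼ)

L_0(10.7) = (10.7 - 6)/(3 - 6) × (10.7 - 9)/(3 - 9) × (10.7 - 12)/(3 - 12) × (10.7 - 15)/(3 - 15) = 0.022975
L_1(10.7) = (10.7 - 3)/(6 - 3) × (10.7 - 9)/(6 - 9) × (10.7 - 12)/(6 - 12) × (10.7 - 15)/(6 - 15) = -0.150562
L_2(10.7) = (10.7 - 3)/(9 - 3) × (10.7 - 6)/(9 - 6) × (10.7 - 12)/(9 - 12) × (10.7 - 15)/(9 - 15) = 0.624389
L_3(10.7) = (10.7 - 3)/(12 - 3) × (10.7 - 6)/(12 - 6) × (10.7 - 9)/(12 - 9) × (10.7 - 15)/(12 - 15) = 0.544339
L_4(10.7) = (10.7 - 3)/(15 - 3) × (10.7 - 6)/(15 - 6) × (10.7 - 9)/(15 - 9) × (10.7 - 12)/(15 - 12) = -0.041142

P(10.7) = 8×L_0(10.7) + 12×L_1(10.7) + 15×L_2(10.7) + 23×L_3(10.7) + 25×L_4(10.7)
P(10.7) = 19.234153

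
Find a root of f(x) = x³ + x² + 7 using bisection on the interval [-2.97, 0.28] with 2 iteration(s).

f(x) = x³ + x² + 7
Initial interval: [-2.97, 0.28]

Iteration 1:
  c_1 = (-2.970000 + 0.280000)/2 = -1.345000
  f(c_1) = f(-1.345000) = 6.375886
  f(a) × f(c) < 0, new interval: [-2.970000, -1.345000]
Iteration 2:
  c_2 = (-2.970000 + (-1.345000))/2 = -2.157500
  f(c_2) = f(-2.157500) = 1.612062
  f(a) × f(c) < 0, new interval: [-2.970000, -2.157500]

After 2 iteration(s), the approximation is c_2 = -2.157500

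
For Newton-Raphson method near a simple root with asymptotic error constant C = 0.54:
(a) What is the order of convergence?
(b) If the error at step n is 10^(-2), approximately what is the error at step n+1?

(a) Newton-Raphson has quadratic (order 2) convergence near simple roots.
    This means |e_{n+1}| ≈ C|e_n|².

(b) With |e_n| = 10^(-2) and C = 0.54:
    |e_{n+1}| ≈ 0.54 × (10^(-2))² = 0.54 × 10^(-4)

(a) 2 (quadratic); (b) |e_{n+1}| ≈ 5.400e-05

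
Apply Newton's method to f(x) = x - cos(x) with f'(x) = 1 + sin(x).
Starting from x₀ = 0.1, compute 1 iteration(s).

f(x) = x - cos(x)
f'(x) = 1 + sin(x)
x₀ = 0.1

Newton-Raphson formula: x_{n+1} = x_n - f(x_n)/f'(x_n)

Iteration 1:
  f(0.100000) = -0.895004
  f'(0.100000) = 1.099833
  x_1 = 0.100000 - (-0.895004)/1.099833 = 0.913763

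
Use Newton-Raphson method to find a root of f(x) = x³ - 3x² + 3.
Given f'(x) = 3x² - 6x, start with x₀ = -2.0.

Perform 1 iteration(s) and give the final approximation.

f(x) = x³ - 3x² + 3
f'(x) = 3x² - 6x
x₀ = -2.0

Newton-Raphson formula: x_{n+1} = x_n - f(x_n)/f'(x_n)

Iteration 1:
  f(-2.000000) = -17.000000
  f'(-2.000000) = 24.000000
  x_1 = -2.000000 - (-17.000000)/24.000000 = -1.291667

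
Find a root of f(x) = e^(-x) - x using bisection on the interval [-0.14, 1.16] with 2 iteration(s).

f(x) = e^(-x) - x
Initial interval: [-0.14, 1.16]

Iteration 1:
  c_1 = (-0.140000 + 1.160000)/2 = 0.510000
  f(c_1) = f(0.510000) = 0.090496
  f(a) × f(c) ≥ 0, new interval: [0.510000, 1.160000]
Iteration 2:
  c_2 = (0.510000 + 1.160000)/2 = 0.835000
  f(c_2) = f(0.835000) = -0.401126
  f(a) × f(c) < 0, new interval: [0.510000, 0.835000]

After 2 iteration(s), the approximation is c_2 = 0.835000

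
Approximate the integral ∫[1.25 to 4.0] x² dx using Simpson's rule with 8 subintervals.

f(x) = x²
a = 1.25, b = 4.0, n = 8
h = (b - a)/n = 0.343750

Simpson's rule: (h/3)[f(x₀) + 4f(x₁) + 2f(x₂) + ... + f(xₙ)]

x_0 = 1.2500, f(x_0) = 1.562500, coefficient = 1
x_1 = 1.5938, f(x_1) = 2.540039, coefficient = 4
x_2 = 1.9375, f(x_2) = 3.753906, coefficient = 2
x_3 = 2.2812, f(x_3) = 5.204102, coefficient = 4
x_4 = 2.6250, f(x_4) = 6.890625, coefficient = 2
x_5 = 2.9688, f(x_5) = 8.813477, coefficient = 4
x_6 = 3.3125, f(x_6) = 10.972656, coefficient = 2
x_7 = 3.6562, f(x_7) = 13.368164, coefficient = 4
x_8 = 4.0000, f(x_8) = 16.000000, coefficient = 1

I ≈ (0.343750/3) × 180.500000 = 20.682292
Exact value: 20.682292
Error: 0.000000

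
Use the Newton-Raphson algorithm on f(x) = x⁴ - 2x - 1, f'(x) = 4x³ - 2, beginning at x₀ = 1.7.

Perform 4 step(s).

f(x) = x⁴ - 2x - 1
f'(x) = 4x³ - 2
x₀ = 1.7

Newton-Raphson formula: x_{n+1} = x_n - f(x_n)/f'(x_n)

Iteration 1:
  f(1.700000) = 3.952100
  f'(1.700000) = 17.652000
  x_1 = 1.700000 - 3.952100/17.652000 = 1.476110
Iteration 2:
  f(1.476110) = 0.795392
  f'(1.476110) = 10.865198
  x_2 = 1.476110 - 0.795392/10.865198 = 1.402905
Iteration 3:
  f(1.402905) = 0.067773
  f'(1.402905) = 9.044464
  x_3 = 1.402905 - 0.067773/9.044464 = 1.395412
Iteration 4:
  f(1.395412) = 0.000661
  f'(1.395412) = 8.868432
  x_4 = 1.395412 - 0.000661/8.868432 = 1.395337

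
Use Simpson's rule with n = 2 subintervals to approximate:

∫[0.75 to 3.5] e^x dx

f(x) = e^x
a = 0.75, b = 3.5, n = 2
h = (b - a)/n = 1.375000

Simpson's rule: (h/3)[f(x₀) + 4f(x₁) + 2f(x₂) + ... + f(xₙ)]

x_0 = 0.7500, f(x_0) = 2.117000, coefficient = 1
x_1 = 2.1250, f(x_1) = 8.372897, coefficient = 4
x_2 = 3.5000, f(x_2) = 33.115452, coefficient = 1

I ≈ (1.375000/3) × 68.724042 = 31.498519
Exact value: 30.998452
Error: 0.500067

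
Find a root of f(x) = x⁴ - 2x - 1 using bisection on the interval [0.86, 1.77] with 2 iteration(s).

f(x) = x⁴ - 2x - 1
Initial interval: [0.86, 1.77]

Iteration 1:
  c_1 = (0.860000 + 1.770000)/2 = 1.315000
  f(c_1) = f(1.315000) = -0.639781
  f(a) × f(c) ≥ 0, new interval: [1.315000, 1.770000]
Iteration 2:
  c_2 = (1.315000 + 1.770000)/2 = 1.542500
  f(c_2) = f(1.542500) = 1.576098
  f(a) × f(c) < 0, new interval: [1.315000, 1.542500]

After 2 iteration(s), the approximation is c_2 = 1.542500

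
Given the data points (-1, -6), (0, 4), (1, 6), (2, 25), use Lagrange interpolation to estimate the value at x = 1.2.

Lagrange interpolation formula:
P(x) = Σ yᵢ × Lᵢ(x)
where Lᵢ(x) = Π_{j≠i} (x - xⱼ)/(xᵢ - xⱼ)

L_0(1.2) = (1.2 - 0)/(-1 - 0) × (1.2 - 1)/(-1 - 1) × (1.2 - 2)/(-1 - 2) = 0.032000
L_1(1.2) = (1.2 - (-1))/(0 - (-1)) × (1.2 - 1)/(0 - 1) × (1.2 - 2)/(0 - 2) = -0.176000
L_2(1.2) = (1.2 - (-1))/(1 - (-1)) × (1.2 - 0)/(1 - 0) × (1.2 - 2)/(1 - 2) = 1.056000
L_3(1.2) = (1.2 - (-1))/(2 - (-1)) × (1.2 - 0)/(2 - 0) × (1.2 - 1)/(2 - 1) = 0.088000

P(1.2) = (-6)×L_0(1.2) + 4×L_1(1.2) + 6×L_2(1.2) + 25×L_3(1.2)
P(1.2) = 7.640000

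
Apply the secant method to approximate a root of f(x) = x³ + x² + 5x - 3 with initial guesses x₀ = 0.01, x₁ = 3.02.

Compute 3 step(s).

f(x) = x³ + x² + 5x - 3
x₀ = 0.01, x₁ = 3.02

Secant formula: x_{n+1} = x_n - f(x_n)(x_n - x_{n-1})/(f(x_n) - f(x_{n-1}))

Iteration 1:
  f(0.010000) = -2.949899
  f(3.020000) = 48.764008
  x_2 = 3.020000 - 48.764008×(3.020000 - 0.010000)/(48.764008 - (-2.949899))
       = 0.181698
Iteration 2:
  f(3.020000) = 48.764008
  f(0.181698) = -2.052495
  x_3 = 0.181698 - (-2.052495)×(0.181698 - 3.020000)/(-2.052495 - 48.764008)
       = 0.296338
Iteration 3:
  f(0.181698) = -2.052495
  f(0.296338) = -1.404469
  x_4 = 0.296338 - (-1.404469)×(0.296338 - 0.181698)/(-1.404469 - (-2.052495))
       = 0.544798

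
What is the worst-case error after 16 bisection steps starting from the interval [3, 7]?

Bisection error bound: |error| ≤ (b-a)/2^n
|error| ≤ (7 - 3)/2^16 = 4/2^16
|error| ≤ 0.0000610352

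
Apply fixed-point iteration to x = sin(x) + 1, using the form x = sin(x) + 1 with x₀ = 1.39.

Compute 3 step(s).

Equation: x = sin(x) + 1
Fixed-point form: x = sin(x) + 1
x₀ = 1.39

x_1 = g(1.390000) = 1.983701
x_2 = g(1.983701) = 1.915959
x_3 = g(1.915959) = 1.941020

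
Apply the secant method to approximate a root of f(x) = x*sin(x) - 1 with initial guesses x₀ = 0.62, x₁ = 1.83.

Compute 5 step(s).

f(x) = x*sin(x) - 1
x₀ = 0.62, x₁ = 1.83

Secant formula: x_{n+1} = x_n - f(x_n)(x_n - x_{n-1})/(f(x_n) - f(x_{n-1}))

Iteration 1:
  f(0.620000) = -0.639758
  f(1.830000) = 0.768868
  x_2 = 1.830000 - 0.768868×(1.830000 - 0.620000)/(0.768868 - (-0.639758))
       = 1.169548
Iteration 2:
  f(1.830000) = 0.768868
  f(1.169548) = 0.076656
  x_3 = 1.169548 - 0.076656×(1.169548 - 1.830000)/(0.076656 - 0.768868)
       = 1.096409
Iteration 3:
  f(1.169548) = 0.076656
  f(1.096409) = -0.024664
  x_4 = 1.096409 - (-0.024664)×(1.096409 - 1.169548)/(-0.024664 - 0.076656)
       = 1.114213
Iteration 4:
  f(1.096409) = -0.024664
  f(1.114213) = 0.000078
  x_5 = 1.114213 - 0.000078×(1.114213 - 1.096409)/(0.000078 - (-0.024664))
       = 1.114157
Iteration 5:
  f(1.114213) = 0.000078
  f(1.114157) = 0.000000
  x_6 = 1.114157 - 0.000000×(1.114157 - 1.114213)/(0.000000 - 0.000078)
       = 1.114157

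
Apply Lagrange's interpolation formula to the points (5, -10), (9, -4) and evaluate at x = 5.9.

Lagrange interpolation formula:
P(x) = Σ yᵢ × Lᵢ(x)
where Lᵢ(x) = Π_{j≠i} (x - xⱼ)/(xᵢ - xⱼ)

L_0(5.9) = (5.9 - 9)/(5 - 9) = 0.775000
L_1(5.9) = (5.9 - 5)/(9 - 5) = 0.225000

P(5.9) = (-10)×L_0(5.9) + (-4)×L_1(5.9)
P(5.9) = -8.650000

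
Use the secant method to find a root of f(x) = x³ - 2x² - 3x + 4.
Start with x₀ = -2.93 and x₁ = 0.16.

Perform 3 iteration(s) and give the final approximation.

f(x) = x³ - 2x² - 3x + 4
x₀ = -2.93, x₁ = 0.16

Secant formula: x_{n+1} = x_n - f(x_n)(x_n - x_{n-1})/(f(x_n) - f(x_{n-1}))

Iteration 1:
  f(-2.930000) = -29.533557
  f(0.160000) = 3.472896
  x_2 = 0.160000 - 3.472896×(0.160000 - (-2.930000))/(3.472896 - (-29.533557))
       = -0.165126
Iteration 2:
  f(0.160000) = 3.472896
  f(-0.165126) = 4.436342
  x_3 = -0.165126 - 4.436342×(-0.165126 - 0.160000)/(4.436342 - 3.472896)
       = 1.331968
Iteration 3:
  f(-0.165126) = 4.436342
  f(1.331968) = -1.181086
  x_4 = 1.331968 - (-1.181086)×(1.331968 - (-0.165126))/(-1.181086 - 4.436342)
       = 1.017198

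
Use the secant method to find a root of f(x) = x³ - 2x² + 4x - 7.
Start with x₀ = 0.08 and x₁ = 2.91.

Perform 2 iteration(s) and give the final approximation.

f(x) = x³ - 2x² + 4x - 7
x₀ = 0.08, x₁ = 2.91

Secant formula: x_{n+1} = x_n - f(x_n)(x_n - x_{n-1})/(f(x_n) - f(x_{n-1}))

Iteration 1:
  f(0.080000) = -6.692288
  f(2.910000) = 12.345971
  x_2 = 2.910000 - 12.345971×(2.910000 - 0.080000)/(12.345971 - (-6.692288))
       = 1.074796
Iteration 2:
  f(2.910000) = 12.345971
  f(1.074796) = -3.769601
  x_3 = 1.074796 - (-3.769601)×(1.074796 - 2.910000)/(-3.769601 - 12.345971)
       = 1.504069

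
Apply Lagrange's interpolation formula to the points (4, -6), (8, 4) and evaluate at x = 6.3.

Lagrange interpolation formula:
P(x) = Σ yᵢ × Lᵢ(x)
where Lᵢ(x) = Π_{j≠i} (x - xⱼ)/(xᵢ - xⱼ)

L_0(6.3) = (6.3 - 8)/(4 - 8) = 0.425000
L_1(6.3) = (6.3 - 4)/(8 - 4) = 0.575000

P(6.3) = (-6)×L_0(6.3) + 4×L_1(6.3)
P(6.3) = -0.250000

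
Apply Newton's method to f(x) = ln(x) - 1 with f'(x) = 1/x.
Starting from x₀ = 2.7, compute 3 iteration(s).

f(x) = ln(x) - 1
f'(x) = 1/x
x₀ = 2.7

Newton-Raphson formula: x_{n+1} = x_n - f(x_n)/f'(x_n)

Iteration 1:
  f(2.700000) = -0.006748
  f'(2.700000) = 0.370370
  x_1 = 2.700000 - (-0.006748)/0.370370 = 2.718220
Iteration 2:
  f(2.718220) = -0.000023
  f'(2.718220) = 0.367888
  x_2 = 2.718220 - (-0.000023)/0.367888 = 2.718282
Iteration 3:
  f(2.718282) = 0.000000
  f'(2.718282) = 0.367879
  x_3 = 2.718282 - 0.000000/0.367879 = 2.718282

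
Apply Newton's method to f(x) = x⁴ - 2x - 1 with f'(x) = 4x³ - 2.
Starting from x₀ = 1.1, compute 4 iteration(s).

f(x) = x⁴ - 2x - 1
f'(x) = 4x³ - 2
x₀ = 1.1

Newton-Raphson formula: x_{n+1} = x_n - f(x_n)/f'(x_n)

Iteration 1:
  f(1.100000) = -1.735900
  f'(1.100000) = 3.324000
  x_1 = 1.100000 - (-1.735900)/3.324000 = 1.622232
Iteration 2:
  f(1.622232) = 2.681051
  f'(1.622232) = 15.076509
  x_2 = 1.622232 - 2.681051/15.076509 = 1.444403
Iteration 3:
  f(1.444403) = 0.463837
  f'(1.444403) = 10.053820
  x_3 = 1.444403 - 0.463837/10.053820 = 1.398267
Iteration 4:
  f(1.398267) = 0.026081
  f'(1.398267) = 8.935293
  x_4 = 1.398267 - 0.026081/8.935293 = 1.395348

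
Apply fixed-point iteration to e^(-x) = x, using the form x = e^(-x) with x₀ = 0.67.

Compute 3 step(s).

Equation: e^(-x) = x
Fixed-point form: x = e^(-x)
x₀ = 0.67

x_1 = g(0.670000) = 0.511709
x_2 = g(0.511709) = 0.599470
x_3 = g(0.599470) = 0.549102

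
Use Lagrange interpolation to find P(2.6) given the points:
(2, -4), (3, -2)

Lagrange interpolation formula:
P(x) = Σ yᵢ × Lᵢ(x)
where Lᵢ(x) = Π_{j≠i} (x - xⱼ)/(xᵢ - xⱼ)

L_0(2.6) = (2.6 - 3)/(2 - 3) = 0.400000
L_1(2.6) = (2.6 - 2)/(3 - 2) = 0.600000

P(2.6) = (-4)×L_0(2.6) + (-2)×L_1(2.6)
P(2.6) = -2.800000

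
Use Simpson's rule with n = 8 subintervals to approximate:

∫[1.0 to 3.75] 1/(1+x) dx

f(x) = 1/(1+x)
a = 1.0, b = 3.75, n = 8
h = (b - a)/n = 0.343750

Simpson's rule: (h/3)[f(x₀) + 4f(x₁) + 2f(x₂) + ... + f(xₙ)]

x_0 = 1.0000, f(x_0) = 0.500000, coefficient = 1
x_1 = 1.3438, f(x_1) = 0.426667, coefficient = 4
x_2 = 1.6875, f(x_2) = 0.372093, coefficient = 2
x_3 = 2.0312, f(x_3) = 0.329897, coefficient = 4
x_4 = 2.3750, f(x_4) = 0.296296, coefficient = 2
x_5 = 2.7188, f(x_5) = 0.268908, coefficient = 4
x_6 = 3.0625, f(x_6) = 0.246154, coefficient = 2
x_7 = 3.4062, f(x_7) = 0.226950, coefficient = 4
x_8 = 3.7500, f(x_8) = 0.210526, coefficient = 1

I ≈ (0.343750/3) × 7.549299 = 0.865024
Exact value: 0.864997
Error: 0.000026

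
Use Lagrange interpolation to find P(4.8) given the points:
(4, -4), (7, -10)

Lagrange interpolation formula:
P(x) = Σ yᵢ × Lᵢ(x)
where Lᵢ(x) = Π_{j≠i} (x - xⱼ)/(xᵢ - xⱼ)

L_0(4.8) = (4.8 - 7)/(4 - 7) = 0.733333
L_1(4.8) = (4.8 - 4)/(7 - 4) = 0.266667

P(4.8) = (-4)×L_0(4.8) + (-10)×L_1(4.8)
P(4.8) = -5.600000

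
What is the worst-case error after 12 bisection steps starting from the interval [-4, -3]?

Bisection error bound: |error| ≤ (b-a)/2^n
|error| ≤ (-3 - (-4))/2^12 = 1/2^12
|error| ≤ 0.0002441406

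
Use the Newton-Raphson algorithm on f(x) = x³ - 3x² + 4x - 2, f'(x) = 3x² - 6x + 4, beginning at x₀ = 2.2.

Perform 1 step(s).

f(x) = x³ - 3x² + 4x - 2
f'(x) = 3x² - 6x + 4
x₀ = 2.2

Newton-Raphson formula: x_{n+1} = x_n - f(x_n)/f'(x_n)

Iteration 1:
  f(2.200000) = 2.928000
  f'(2.200000) = 5.320000
  x_1 = 2.200000 - 2.928000/5.320000 = 1.649624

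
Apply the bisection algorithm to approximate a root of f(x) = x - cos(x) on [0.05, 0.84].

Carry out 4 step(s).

f(x) = x - cos(x)
Initial interval: [0.05, 0.84]

Iteration 1:
  c_1 = (0.050000 + 0.840000)/2 = 0.445000
  f(c_1) = f(0.445000) = -0.457611
  f(a) × f(c) ≥ 0, new interval: [0.445000, 0.840000]
Iteration 2:
  c_2 = (0.445000 + 0.840000)/2 = 0.642500
  f(c_2) = f(0.642500) = -0.158100
  f(a) × f(c) ≥ 0, new interval: [0.642500, 0.840000]
Iteration 3:
  c_3 = (0.642500 + 0.840000)/2 = 0.741250
  f(c_3) = f(0.741250) = 0.003625
  f(a) × f(c) < 0, new interval: [0.642500, 0.741250]
Iteration 4:
  c_4 = (0.642500 + 0.741250)/2 = 0.691875
  f(c_4) = f(0.691875) = -0.078176
  f(a) × f(c) ≥ 0, new interval: [0.691875, 0.741250]

After 4 iteration(s), the approximation is c_4 = 0.691875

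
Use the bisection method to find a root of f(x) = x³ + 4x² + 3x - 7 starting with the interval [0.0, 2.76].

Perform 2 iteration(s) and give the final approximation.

f(x) = x³ + 4x² + 3x - 7
Initial interval: [0.0, 2.76]

Iteration 1:
  c_1 = (0.000000 + 2.760000)/2 = 1.380000
  f(c_1) = f(1.380000) = 7.385672
  f(a) × f(c) < 0, new interval: [0.000000, 1.380000]
Iteration 2:
  c_2 = (0.000000 + 1.380000)/2 = 0.690000
  f(c_2) = f(0.690000) = -2.697091
  f(a) × f(c) ≥ 0, new interval: [0.690000, 1.380000]

After 2 iteration(s), the approximation is c_2 = 0.690000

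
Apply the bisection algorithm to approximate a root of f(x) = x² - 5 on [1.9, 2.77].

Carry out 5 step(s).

f(x) = x² - 5
Initial interval: [1.9, 2.77]

Iteration 1:
  c_1 = (1.900000 + 2.770000)/2 = 2.335000
  f(c_1) = f(2.335000) = 0.452225
  f(a) × f(c) < 0, new interval: [1.900000, 2.335000]
Iteration 2:
  c_2 = (1.900000 + 2.335000)/2 = 2.117500
  f(c_2) = f(2.117500) = -0.516194
  f(a) × f(c) ≥ 0, new interval: [2.117500, 2.335000]
Iteration 3:
  c_3 = (2.117500 + 2.335000)/2 = 2.226250
  f(c_3) = f(2.226250) = -0.043811
  f(a) × f(c) ≥ 0, new interval: [2.226250, 2.335000]
Iteration 4:
  c_4 = (2.226250 + 2.335000)/2 = 2.280625
  f(c_4) = f(2.280625) = 0.201250
  f(a) × f(c) < 0, new interval: [2.226250, 2.280625]
Iteration 5:
  c_5 = (2.226250 + 2.280625)/2 = 2.253437
  f(c_5) = f(2.253437) = 0.077981
  f(a) × f(c) < 0, new interval: [2.226250, 2.253437]

After 5 iteration(s), the approximation is c_5 = 2.253437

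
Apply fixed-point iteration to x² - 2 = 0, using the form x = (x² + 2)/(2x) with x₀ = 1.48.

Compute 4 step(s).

Equation: x² - 2 = 0
Fixed-point form: x = (x² + 2)/(2x)
x₀ = 1.48

x_1 = g(1.480000) = 1.415676
x_2 = g(1.415676) = 1.414214
x_3 = g(1.414214) = 1.414214
x_4 = g(1.414214) = 1.414214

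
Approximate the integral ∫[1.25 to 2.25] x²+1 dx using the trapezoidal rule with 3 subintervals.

f(x) = x²+1
a = 1.25, b = 2.25, n = 3
h = (b - a)/n = 0.333333

Trapezoidal rule: (h/2)[f(x₀) + 2f(x₁) + 2f(x₂) + ... + f(xₙ)]

x_0 = 1.2500, f(x_0) = 2.562500, coefficient = 1
x_1 = 1.5833, f(x_1) = 3.506944, coefficient = 2
x_2 = 1.9167, f(x_2) = 4.673611, coefficient = 2
x_3 = 2.2500, f(x_3) = 6.062500, coefficient = 1

I ≈ (0.333333/2) × 24.986111 = 4.164352
Exact value: 4.145833
Error: 0.018519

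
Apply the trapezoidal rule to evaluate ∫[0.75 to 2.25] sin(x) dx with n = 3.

f(x) = sin(x)
a = 0.75, b = 2.25, n = 3
h = (b - a)/n = 0.500000

Trapezoidal rule: (h/2)[f(x₀) + 2f(x₁) + 2f(x₂) + ... + f(xₙ)]

x_0 = 0.7500, f(x_0) = 0.681639, coefficient = 1
x_1 = 1.2500, f(x_1) = 0.948985, coefficient = 2
x_2 = 1.7500, f(x_2) = 0.983986, coefficient = 2
x_3 = 2.2500, f(x_3) = 0.778073, coefficient = 1

I ≈ (0.500000/2) × 5.325653 = 1.331413
Exact value: 1.359862
Error: 0.028449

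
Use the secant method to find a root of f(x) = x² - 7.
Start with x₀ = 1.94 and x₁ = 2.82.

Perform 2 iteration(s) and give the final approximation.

f(x) = x² - 7
x₀ = 1.94, x₁ = 2.82

Secant formula: x_{n+1} = x_n - f(x_n)(x_n - x_{n-1})/(f(x_n) - f(x_{n-1}))

Iteration 1:
  f(1.940000) = -3.236400
  f(2.820000) = 0.952400
  x_2 = 2.820000 - 0.952400×(2.820000 - 1.940000)/(0.952400 - (-3.236400))
       = 2.619916
Iteration 2:
  f(2.820000) = 0.952400
  f(2.619916) = -0.136040
  x_3 = 2.619916 - (-0.136040)×(2.619916 - 2.820000)/(-0.136040 - 0.952400)
       = 2.644924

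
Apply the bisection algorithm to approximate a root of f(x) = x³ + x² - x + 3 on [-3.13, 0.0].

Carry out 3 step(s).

f(x) = x³ + x² - x + 3
Initial interval: [-3.13, 0.0]

Iteration 1:
  c_1 = (-3.130000 + 0.000000)/2 = -1.565000
  f(c_1) = f(-1.565000) = 3.181188
  f(a) × f(c) < 0, new interval: [-3.130000, -1.565000]
Iteration 2:
  c_2 = (-3.130000 + (-1.565000))/2 = -2.347500
  f(c_2) = f(-2.347500) = -2.078244
  f(a) × f(c) ≥ 0, new interval: [-2.347500, -1.565000]
Iteration 3:
  c_3 = (-2.347500 + (-1.565000))/2 = -1.956250
  f(c_3) = f(-1.956250) = 1.296763
  f(a) × f(c) < 0, new interval: [-2.347500, -1.956250]

After 3 iteration(s), the approximation is c_3 = -1.956250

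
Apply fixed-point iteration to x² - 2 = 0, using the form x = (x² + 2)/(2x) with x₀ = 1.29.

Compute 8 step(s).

Equation: x² - 2 = 0
Fixed-point form: x = (x² + 2)/(2x)
x₀ = 1.29

x_1 = g(1.290000) = 1.420194
x_2 = g(1.420194) = 1.414226
x_3 = g(1.414226) = 1.414214
x_4 = g(1.414214) = 1.414214
x_5 = g(1.414214) = 1.414214
x_6 = g(1.414214) = 1.414214
x_7 = g(1.414214) = 1.414214
x_8 = g(1.414214) = 1.414214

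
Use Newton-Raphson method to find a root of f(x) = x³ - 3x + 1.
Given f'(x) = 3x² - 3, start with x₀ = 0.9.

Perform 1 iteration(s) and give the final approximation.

f(x) = x³ - 3x + 1
f'(x) = 3x² - 3
x₀ = 0.9

Newton-Raphson formula: x_{n+1} = x_n - f(x_n)/f'(x_n)

Iteration 1:
  f(0.900000) = -0.971000
  f'(0.900000) = -0.570000
  x_1 = 0.900000 - (-0.971000)/(-0.570000) = -0.803509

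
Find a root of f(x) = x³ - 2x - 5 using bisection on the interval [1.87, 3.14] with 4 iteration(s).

f(x) = x³ - 2x - 5
Initial interval: [1.87, 3.14]

Iteration 1:
  c_1 = (1.870000 + 3.140000)/2 = 2.505000
  f(c_1) = f(2.505000) = 5.708938
  f(a) × f(c) < 0, new interval: [1.870000, 2.505000]
Iteration 2:
  c_2 = (1.870000 + 2.505000)/2 = 2.187500
  f(c_2) = f(2.187500) = 1.092529
  f(a) × f(c) < 0, new interval: [1.870000, 2.187500]
Iteration 3:
  c_3 = (1.870000 + 2.187500)/2 = 2.028750
  f(c_3) = f(2.028750) = -0.707517
  f(a) × f(c) ≥ 0, new interval: [2.028750, 2.187500]
Iteration 4:
  c_4 = (2.028750 + 2.187500)/2 = 2.108125
  f(c_4) = f(2.108125) = 0.152660
  f(a) × f(c) < 0, new interval: [2.028750, 2.108125]

After 4 iteration(s), the approximation is c_4 = 2.108125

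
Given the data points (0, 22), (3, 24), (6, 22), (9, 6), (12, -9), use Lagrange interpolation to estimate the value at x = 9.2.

Lagrange interpolation formula:
P(x) = Σ yᵢ × Lᵢ(x)
where Lᵢ(x) = Π_{j≠i} (x - xⱼ)/(xᵢ - xⱼ)

L_0(9.2) = (9.2 - 3)/(0 - 3) × (9.2 - 6)/(0 - 6) × (9.2 - 9)/(0 - 9) × (9.2 - 12)/(0 - 12) = -0.005715
L_1(9.2) = (9.2 - 0)/(3 - 0) × (9.2 - 6)/(3 - 6) × (9.2 - 9)/(3 - 9) × (9.2 - 12)/(3 - 12) = 0.033923
L_2(9.2) = (9.2 - 0)/(6 - 0) × (9.2 - 3)/(6 - 3) × (9.2 - 9)/(6 - 9) × (9.2 - 12)/(6 - 12) = -0.098588
L_3(9.2) = (9.2 - 0)/(9 - 0) × (9.2 - 3)/(9 - 3) × (9.2 - 6)/(9 - 6) × (9.2 - 12)/(9 - 12) = 1.051602
L_4(9.2) = (9.2 - 0)/(12 - 0) × (9.2 - 3)/(12 - 3) × (9.2 - 6)/(12 - 6) × (9.2 - 9)/(12 - 9) = 0.018779

P(9.2) = 22×L_0(9.2) + 24×L_1(9.2) + 22×L_2(9.2) + 6×L_3(9.2) + (-9)×L_4(9.2)
P(9.2) = 4.660082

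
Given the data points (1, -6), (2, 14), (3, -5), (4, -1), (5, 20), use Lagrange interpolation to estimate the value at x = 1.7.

Lagrange interpolation formula:
P(x) = Σ yᵢ × Lᵢ(x)
where Lᵢ(x) = Π_{j≠i} (x - xⱼ)/(xᵢ - xⱼ)

L_0(1.7) = (1.7 - 2)/(1 - 2) × (1.7 - 3)/(1 - 3) × (1.7 - 4)/(1 - 4) × (1.7 - 5)/(1 - 5) = 0.123338
L_1(1.7) = (1.7 - 1)/(2 - 1) × (1.7 - 3)/(2 - 3) × (1.7 - 4)/(2 - 4) × (1.7 - 5)/(2 - 5) = 1.151150
L_2(1.7) = (1.7 - 1)/(3 - 1) × (1.7 - 2)/(3 - 2) × (1.7 - 4)/(3 - 4) × (1.7 - 5)/(3 - 5) = -0.398475
L_3(1.7) = (1.7 - 1)/(4 - 1) × (1.7 - 2)/(4 - 2) × (1.7 - 3)/(4 - 3) × (1.7 - 5)/(4 - 5) = 0.150150
L_4(1.7) = (1.7 - 1)/(5 - 1) × (1.7 - 2)/(5 - 2) × (1.7 - 3)/(5 - 3) × (1.7 - 4)/(5 - 4) = -0.026163

P(1.7) = (-6)×L_0(1.7) + 14×L_1(1.7) + (-5)×L_2(1.7) + (-1)×L_3(1.7) + 20×L_4(1.7)
P(1.7) = 16.695050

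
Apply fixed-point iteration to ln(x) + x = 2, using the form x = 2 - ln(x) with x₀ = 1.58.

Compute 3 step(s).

Equation: ln(x) + x = 2
Fixed-point form: x = 2 - ln(x)
x₀ = 1.58

x_1 = g(1.580000) = 1.542575
x_2 = g(1.542575) = 1.566547
x_3 = g(1.566547) = 1.551126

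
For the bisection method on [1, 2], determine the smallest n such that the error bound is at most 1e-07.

We need (b-a)/2^n ≤ 1e-07
(2 - 1)/2^n ≤ 1e-07
1/2^n ≤ 1e-07
2^n ≥ 10000000
n ≥ log₂(10000000) = 23.25
n ≥ 24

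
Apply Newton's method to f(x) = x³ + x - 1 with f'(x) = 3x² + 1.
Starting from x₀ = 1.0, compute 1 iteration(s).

f(x) = x³ + x - 1
f'(x) = 3x² + 1
x₀ = 1.0

Newton-Raphson formula: x_{n+1} = x_n - f(x_n)/f'(x_n)

Iteration 1:
  f(1.000000) = 1.000000
  f'(1.000000) = 4.000000
  x_1 = 1.000000 - 1.000000/4.000000 = 0.750000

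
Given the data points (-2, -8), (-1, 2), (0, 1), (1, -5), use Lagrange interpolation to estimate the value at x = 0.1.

Lagrange interpolation formula:
P(x) = Σ yᵢ × Lᵢ(x)
where Lᵢ(x) = Π_{j≠i} (x - xⱼ)/(xᵢ - xⱼ)

L_0(0.1) = (0.1 - (-1))/(-2 - (-1)) × (0.1 - 0)/(-2 - 0) × (0.1 - 1)/(-2 - 1) = 0.016500
L_1(0.1) = (0.1 - (-2))/(-1 - (-2)) × (0.1 - 0)/(-1 - 0) × (0.1 - 1)/(-1 - 1) = -0.094500
L_2(0.1) = (0.1 - (-2))/(0 - (-2)) × (0.1 - (-1))/(0 - (-1)) × (0.1 - 1)/(0 - 1) = 1.039500
L_3(0.1) = (0.1 - (-2))/(1 - (-2)) × (0.1 - (-1))/(1 - (-1)) × (0.1 - 0)/(1 - 0) = 0.038500

P(0.1) = (-8)×L_0(0.1) + 2×L_1(0.1) + 1×L_2(0.1) + (-5)×L_3(0.1)
P(0.1) = 0.526000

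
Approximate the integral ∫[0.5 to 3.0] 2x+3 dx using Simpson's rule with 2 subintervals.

f(x) = 2x+3
a = 0.5, b = 3.0, n = 2
h = (b - a)/n = 1.250000

Simpson's rule: (h/3)[f(x₀) + 4f(x₁) + 2f(x₂) + ... + f(xₙ)]

x_0 = 0.5000, f(x_0) = 4.000000, coefficient = 1
x_1 = 1.7500, f(x_1) = 6.500000, coefficient = 4
x_2 = 3.0000, f(x_2) = 9.000000, coefficient = 1

I ≈ (1.250000/3) × 39.000000 = 16.250000
Exact value: 16.250000
Error: 0.000000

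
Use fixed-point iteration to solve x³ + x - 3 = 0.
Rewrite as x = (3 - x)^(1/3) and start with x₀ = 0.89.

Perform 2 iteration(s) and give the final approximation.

Equation: x³ + x - 3 = 0
Fixed-point form: x = (3 - x)^(1/3)
x₀ = 0.89

x_1 = g(0.890000) = 1.282609
x_2 = g(1.282609) = 1.197539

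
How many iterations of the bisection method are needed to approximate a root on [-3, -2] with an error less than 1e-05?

We need (b-a)/2^n ≤ 1e-05
(-2 - (-3))/2^n ≤ 1e-05
1/2^n ≤ 1e-05
2^n ≥ 100000
n ≥ log₂(100000) = 16.61
n ≥ 17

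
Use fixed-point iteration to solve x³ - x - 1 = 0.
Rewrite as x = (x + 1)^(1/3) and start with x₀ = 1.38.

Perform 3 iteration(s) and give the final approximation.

Equation: x³ - x - 1 = 0
Fixed-point form: x = (x + 1)^(1/3)
x₀ = 1.38

x_1 = g(1.380000) = 1.335136
x_2 = g(1.335136) = 1.326694
x_3 = g(1.326694) = 1.325093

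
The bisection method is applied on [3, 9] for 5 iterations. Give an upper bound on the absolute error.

Bisection error bound: |error| ≤ (b-a)/2^n
|error| ≤ (9 - 3)/2^5 = 6/2^5
|error| ≤ 0.1875000000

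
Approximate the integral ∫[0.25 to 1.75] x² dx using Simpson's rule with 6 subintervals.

f(x) = x²
a = 0.25, b = 1.75, n = 6
h = (b - a)/n = 0.250000

Simpson's rule: (h/3)[f(x₀) + 4f(x₁) + 2f(x₂) + ... + f(xₙ)]

x_0 = 0.2500, f(x_0) = 0.062500, coefficient = 1
x_1 = 0.5000, f(x_1) = 0.250000, coefficient = 4
x_2 = 0.7500, f(x_2) = 0.562500, coefficient = 2
x_3 = 1.0000, f(x_3) = 1.000000, coefficient = 4
x_4 = 1.2500, f(x_4) = 1.562500, coefficient = 2
x_5 = 1.5000, f(x_5) = 2.250000, coefficient = 4
x_6 = 1.7500, f(x_6) = 3.062500, coefficient = 1

I ≈ (0.250000/3) × 21.375000 = 1.781250
Exact value: 1.781250
Error: 0.000000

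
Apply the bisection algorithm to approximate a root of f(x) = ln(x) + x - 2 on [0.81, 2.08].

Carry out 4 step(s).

f(x) = ln(x) + x - 2
Initial interval: [0.81, 2.08]

Iteration 1:
  c_1 = (0.810000 + 2.080000)/2 = 1.445000
  f(c_1) = f(1.445000) = -0.186891
  f(a) × f(c) ≥ 0, new interval: [1.445000, 2.080000]
Iteration 2:
  c_2 = (1.445000 + 2.080000)/2 = 1.762500
  f(c_2) = f(1.762500) = 0.329233
  f(a) × f(c) < 0, new interval: [1.445000, 1.762500]
Iteration 3:
  c_3 = (1.445000 + 1.762500)/2 = 1.603750
  f(c_3) = f(1.603750) = 0.076095
  f(a) × f(c) < 0, new interval: [1.445000, 1.603750]
Iteration 4:
  c_4 = (1.445000 + 1.603750)/2 = 1.524375
  f(c_4) = f(1.524375) = -0.054041
  f(a) × f(c) ≥ 0, new interval: [1.524375, 1.603750]

After 4 iteration(s), the approximation is c_4 = 1.524375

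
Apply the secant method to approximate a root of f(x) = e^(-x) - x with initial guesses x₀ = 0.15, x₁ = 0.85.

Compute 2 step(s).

f(x) = e^(-x) - x
x₀ = 0.15, x₁ = 0.85

Secant formula: x_{n+1} = x_n - f(x_n)(x_n - x_{n-1})/(f(x_n) - f(x_{n-1}))

Iteration 1:
  f(0.150000) = 0.710708
  f(0.850000) = -0.422585
  x_2 = 0.850000 - (-0.422585)×(0.850000 - 0.150000)/(-0.422585 - 0.710708)
       = 0.588982
Iteration 2:
  f(0.850000) = -0.422585
  f(0.588982) = -0.034091
  x_3 = 0.588982 - (-0.034091)×(0.588982 - 0.850000)/(-0.034091 - (-0.422585))
       = 0.566078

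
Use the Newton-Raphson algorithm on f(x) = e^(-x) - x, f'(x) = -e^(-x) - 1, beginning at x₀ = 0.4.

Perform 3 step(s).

f(x) = e^(-x) - x
f'(x) = -e^(-x) - 1
x₀ = 0.4

Newton-Raphson formula: x_{n+1} = x_n - f(x_n)/f'(x_n)

Iteration 1:
  f(0.400000) = 0.270320
  f'(0.400000) = -1.670320
  x_1 = 0.400000 - 0.270320/(-1.670320) = 0.561837
Iteration 2:
  f(0.561837) = 0.008323
  f'(0.561837) = -1.570161
  x_2 = 0.561837 - 0.008323/(-1.570161) = 0.567138
Iteration 3:
  f(0.567138) = 0.000008
  f'(0.567138) = -1.567146
  x_3 = 0.567138 - 0.000008/(-1.567146) = 0.567143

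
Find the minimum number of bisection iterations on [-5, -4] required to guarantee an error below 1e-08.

We need (b-a)/2^n ≤ 1e-08
(-4 - (-5))/2^n ≤ 1e-08
1/2^n ≤ 1e-08
2^n ≥ 100000000
n ≥ log₂(100000000) = 26.58
n ≥ 27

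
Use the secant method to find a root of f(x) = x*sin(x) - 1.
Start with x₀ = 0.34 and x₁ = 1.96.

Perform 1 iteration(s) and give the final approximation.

f(x) = x*sin(x) - 1
x₀ = 0.34, x₁ = 1.96

Secant formula: x_{n+1} = x_n - f(x_n)(x_n - x_{n-1})/(f(x_n) - f(x_{n-1}))

Iteration 1:
  f(0.340000) = -0.886614
  f(1.960000) = 0.813415
  x_2 = 1.960000 - 0.813415×(1.960000 - 0.340000)/(0.813415 - (-0.886614))
       = 1.184877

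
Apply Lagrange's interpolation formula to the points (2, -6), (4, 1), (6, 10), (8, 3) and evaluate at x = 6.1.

Lagrange interpolation formula:
P(x) = Σ yᵢ × Lᵢ(x)
where Lᵢ(x) = Π_{j≠i} (x - xⱼ)/(xᵢ - xⱼ)

L_0(6.1) = (6.1 - 4)/(2 - 4) × (6.1 - 6)/(2 - 6) × (6.1 - 8)/(2 - 8) = 0.008312
L_1(6.1) = (6.1 - 2)/(4 - 2) × (6.1 - 6)/(4 - 6) × (6.1 - 8)/(4 - 8) = -0.048687
L_2(6.1) = (6.1 - 2)/(6 - 2) × (6.1 - 4)/(6 - 4) × (6.1 - 8)/(6 - 8) = 1.022437
L_3(6.1) = (6.1 - 2)/(8 - 2) × (6.1 - 4)/(8 - 4) × (6.1 - 6)/(8 - 6) = 0.017937

P(6.1) = (-6)×L_0(6.1) + 1×L_1(6.1) + 10×L_2(6.1) + 3×L_3(6.1)
P(6.1) = 10.179625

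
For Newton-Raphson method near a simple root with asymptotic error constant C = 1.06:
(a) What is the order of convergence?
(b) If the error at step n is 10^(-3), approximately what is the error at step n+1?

(a) Newton-Raphson has quadratic (order 2) convergence near simple roots.
    This means |e_{n+1}| ≈ C|e_n|².

(b) With |e_n| = 10^(-3) and C = 1.06:
    |e_{n+1}| ≈ 1.06 × (10^(-3))² = 1.06 × 10^(-6)

(a) 2 (quadratic); (b) |e_{n+1}| ≈ 1.060e-06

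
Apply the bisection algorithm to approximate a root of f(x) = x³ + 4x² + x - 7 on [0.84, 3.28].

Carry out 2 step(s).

f(x) = x³ + 4x² + x - 7
Initial interval: [0.84, 3.28]

Iteration 1:
  c_1 = (0.840000 + 3.280000)/2 = 2.060000
  f(c_1) = f(2.060000) = 20.776216
  f(a) × f(c) < 0, new interval: [0.840000, 2.060000]
Iteration 2:
  c_2 = (0.840000 + 2.060000)/2 = 1.450000
  f(c_2) = f(1.450000) = 5.908625
  f(a) × f(c) < 0, new interval: [0.840000, 1.450000]

After 2 iteration(s), the approximation is c_2 = 1.450000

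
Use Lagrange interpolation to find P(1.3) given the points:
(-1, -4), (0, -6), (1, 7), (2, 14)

Lagrange interpolation formula:
P(x) = Σ yᵢ × Lᵢ(x)
where Lᵢ(x) = Π_{j≠i} (x - xⱼ)/(xᵢ - xⱼ)

L_0(1.3) = (1.3 - 0)/(-1 - 0) × (1.3 - 1)/(-1 - 1) × (1.3 - 2)/(-1 - 2) = 0.045500
L_1(1.3) = (1.3 - (-1))/(0 - (-1)) × (1.3 - 1)/(0 - 1) × (1.3 - 2)/(0 - 2) = -0.241500
L_2(1.3) = (1.3 - (-1))/(1 - (-1)) × (1.3 - 0)/(1 - 0) × (1.3 - 2)/(1 - 2) = 1.046500
L_3(1.3) = (1.3 - (-1))/(2 - (-1)) × (1.3 - 0)/(2 - 0) × (1.3 - 1)/(2 - 1) = 0.149500

P(1.3) = (-4)×L_0(1.3) + (-6)×L_1(1.3) + 7×L_2(1.3) + 14×L_3(1.3)
P(1.3) = 10.685500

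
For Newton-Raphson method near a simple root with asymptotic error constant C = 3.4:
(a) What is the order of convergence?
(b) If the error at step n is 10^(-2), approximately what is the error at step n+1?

(a) Newton-Raphson has quadratic (order 2) convergence near simple roots.
    This means |e_{n+1}| ≈ C|e_n|².

(b) With |e_n| = 10^(-2) and C = 3.4:
    |e_{n+1}| ≈ 3.4 × (10^(-2))² = 3.4 × 10^(-4)

(a) 2 (quadratic); (b) |e_{n+1}| ≈ 3.400e-04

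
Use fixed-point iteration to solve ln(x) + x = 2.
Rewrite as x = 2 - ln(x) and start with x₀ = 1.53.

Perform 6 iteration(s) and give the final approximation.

Equation: ln(x) + x = 2
Fixed-point form: x = 2 - ln(x)
x₀ = 1.53

x_1 = g(1.530000) = 1.574732
x_2 = g(1.574732) = 1.545915
x_3 = g(1.545915) = 1.564384
x_4 = g(1.564384) = 1.552508
x_5 = g(1.552508) = 1.560128
x_6 = g(1.560128) = 1.555232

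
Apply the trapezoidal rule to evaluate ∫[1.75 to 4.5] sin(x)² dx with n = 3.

f(x) = sin(x)²
a = 1.75, b = 4.5, n = 3
h = (b - a)/n = 0.916667

Trapezoidal rule: (h/2)[f(x₀) + 2f(x₁) + 2f(x₂) + ... + f(xₙ)]

x_0 = 1.7500, f(x_0) = 0.968228, coefficient = 1
x_1 = 2.6667, f(x_1) = 0.209098, coefficient = 2
x_2 = 3.5833, f(x_2) = 0.182768, coefficient = 2
x_3 = 4.5000, f(x_3) = 0.955565, coefficient = 1

I ≈ (0.916667/2) × 2.707526 = 1.240949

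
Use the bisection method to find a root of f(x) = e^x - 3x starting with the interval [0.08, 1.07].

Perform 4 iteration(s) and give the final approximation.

f(x) = e^x - 3x
Initial interval: [0.08, 1.07]

Iteration 1:
  c_1 = (0.080000 + 1.070000)/2 = 0.575000
  f(c_1) = f(0.575000) = 0.052131
  f(a) × f(c) ≥ 0, new interval: [0.575000, 1.070000]
Iteration 2:
  c_2 = (0.575000 + 1.070000)/2 = 0.822500
  f(c_2) = f(0.822500) = -0.191317
  f(a) × f(c) < 0, new interval: [0.575000, 0.822500]
Iteration 3:
  c_3 = (0.575000 + 0.822500)/2 = 0.698750
  f(c_3) = f(0.698750) = -0.085013
  f(a) × f(c) < 0, new interval: [0.575000, 0.698750]
Iteration 4:
  c_4 = (0.575000 + 0.698750)/2 = 0.636875
  f(c_4) = f(0.636875) = -0.020061
  f(a) × f(c) < 0, new interval: [0.575000, 0.636875]

After 4 iteration(s), the approximation is c_4 = 0.636875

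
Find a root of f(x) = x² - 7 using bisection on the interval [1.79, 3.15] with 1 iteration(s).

f(x) = x² - 7
Initial interval: [1.79, 3.15]

Iteration 1:
  c_1 = (1.790000 + 3.150000)/2 = 2.470000
  f(c_1) = f(2.470000) = -0.899100
  f(a) × f(c) ≥ 0, new interval: [2.470000, 3.150000]

After 1 iteration(s), the approximation is c_1 = 2.470000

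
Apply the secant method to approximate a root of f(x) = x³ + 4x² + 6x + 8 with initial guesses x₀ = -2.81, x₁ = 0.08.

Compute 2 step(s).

f(x) = x³ + 4x² + 6x + 8
x₀ = -2.81, x₁ = 0.08

Secant formula: x_{n+1} = x_n - f(x_n)(x_n - x_{n-1})/(f(x_n) - f(x_{n-1}))

Iteration 1:
  f(-2.810000) = 0.536359
  f(0.080000) = 8.506112
  x_2 = 0.080000 - 8.506112×(0.080000 - (-2.810000))/(8.506112 - 0.536359)
       = -3.004495
Iteration 2:
  f(0.080000) = 8.506112
  f(-3.004495) = -1.040557
  x_3 = -3.004495 - (-1.040557)×(-3.004495 - 0.080000)/(-1.040557 - 8.506112)
       = -2.668295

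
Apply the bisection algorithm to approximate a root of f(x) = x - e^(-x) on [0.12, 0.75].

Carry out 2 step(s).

f(x) = x - e^(-x)
Initial interval: [0.12, 0.75]

Iteration 1:
  c_1 = (0.120000 + 0.750000)/2 = 0.435000
  f(c_1) = f(0.435000) = -0.212265
  f(a) × f(c) ≥ 0, new interval: [0.435000, 0.750000]
Iteration 2:
  c_2 = (0.435000 + 0.750000)/2 = 0.592500
  f(c_2) = f(0.592500) = 0.039557
  f(a) × f(c) < 0, new interval: [0.435000, 0.592500]

After 2 iteration(s), the approximation is c_2 = 0.592500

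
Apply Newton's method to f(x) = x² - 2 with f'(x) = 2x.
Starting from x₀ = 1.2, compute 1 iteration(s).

f(x) = x² - 2
f'(x) = 2x
x₀ = 1.2

Newton-Raphson formula: x_{n+1} = x_n - f(x_n)/f'(x_n)

Iteration 1:
  f(1.200000) = -0.560000
  f'(1.200000) = 2.400000
  x_1 = 1.200000 - (-0.560000)/2.400000 = 1.433333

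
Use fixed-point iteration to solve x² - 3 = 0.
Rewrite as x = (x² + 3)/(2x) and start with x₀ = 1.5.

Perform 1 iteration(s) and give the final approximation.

Equation: x² - 3 = 0
Fixed-point form: x = (x² + 3)/(2x)
x₀ = 1.5

x_1 = g(1.500000) = 1.750000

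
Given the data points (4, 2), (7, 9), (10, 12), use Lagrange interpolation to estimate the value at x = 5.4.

Lagrange interpolation formula:
P(x) = Σ yᵢ × Lᵢ(x)
where Lᵢ(x) = Π_{j≠i} (x - xⱼ)/(xᵢ - xⱼ)

L_0(5.4) = (5.4 - 7)/(4 - 7) × (5.4 - 10)/(4 - 10) = 0.408889
L_1(5.4) = (5.4 - 4)/(7 - 4) × (5.4 - 10)/(7 - 10) = 0.715556
L_2(5.4) = (5.4 - 4)/(10 - 4) × (5.4 - 7)/(10 - 7) = -0.124444

P(5.4) = 2×L_0(5.4) + 9×L_1(5.4) + 12×L_2(5.4)
P(5.4) = 5.764444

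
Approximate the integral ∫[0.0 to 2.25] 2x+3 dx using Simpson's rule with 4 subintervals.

f(x) = 2x+3
a = 0.0, b = 2.25, n = 4
h = (b - a)/n = 0.562500

Simpson's rule: (h/3)[f(x₀) + 4f(x₁) + 2f(x₂) + ... + f(xₙ)]

x_0 = 0.0000, f(x_0) = 3.000000, coefficient = 1
x_1 = 0.5625, f(x_1) = 4.125000, coefficient = 4
x_2 = 1.1250, f(x_2) = 5.250000, coefficient = 2
x_3 = 1.6875, f(x_3) = 6.375000, coefficient = 4
x_4 = 2.2500, f(x_4) = 7.500000, coefficient = 1

I ≈ (0.562500/3) × 63.000000 = 11.812500
Exact value: 11.812500
Error: 0.000000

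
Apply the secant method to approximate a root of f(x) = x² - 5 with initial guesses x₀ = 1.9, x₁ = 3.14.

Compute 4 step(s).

f(x) = x² - 5
x₀ = 1.9, x₁ = 3.14

Secant formula: x_{n+1} = x_n - f(x_n)(x_n - x_{n-1})/(f(x_n) - f(x_{n-1}))

Iteration 1:
  f(1.900000) = -1.390000
  f(3.140000) = 4.859600
  x_2 = 3.140000 - 4.859600×(3.140000 - 1.900000)/(4.859600 - (-1.390000))
       = 2.175794
Iteration 2:
  f(3.140000) = 4.859600
  f(2.175794) = -0.265922
  x_3 = 2.175794 - (-0.265922)×(2.175794 - 3.140000)/(-0.265922 - 4.859600)
       = 2.225819
Iteration 3:
  f(2.175794) = -0.265922
  f(2.225819) = -0.045732
  x_4 = 2.225819 - (-0.045732)×(2.225819 - 2.175794)/(-0.045732 - (-0.265922))
       = 2.236208
Iteration 4:
  f(2.225819) = -0.045732
  f(2.236208) = 0.000628
  x_5 = 2.236208 - 0.000628×(2.236208 - 2.225819)/(0.000628 - (-0.045732))
       = 2.236068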